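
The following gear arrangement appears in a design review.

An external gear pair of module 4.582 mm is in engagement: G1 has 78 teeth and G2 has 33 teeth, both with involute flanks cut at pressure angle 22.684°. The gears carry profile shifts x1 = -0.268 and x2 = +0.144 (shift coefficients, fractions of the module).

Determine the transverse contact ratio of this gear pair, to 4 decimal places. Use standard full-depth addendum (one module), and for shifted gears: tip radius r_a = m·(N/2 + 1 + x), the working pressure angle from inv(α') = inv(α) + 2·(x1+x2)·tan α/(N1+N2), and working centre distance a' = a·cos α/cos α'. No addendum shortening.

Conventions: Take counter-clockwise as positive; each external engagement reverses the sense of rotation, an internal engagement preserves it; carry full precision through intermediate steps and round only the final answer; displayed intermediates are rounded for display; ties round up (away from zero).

1.6177

single-mesh involute tooth geometry (78T engaging 33T at module 4.582)
base radii: r_b1 = 164.874963, r_b2 = 69.754792
tip radii: r_a1 = 182.052024, r_a2 = 80.844808
inv(α') = inv(22.684°) + 2·(-0.268+0.144)·tan α/(78+33) = 0.02113663  ⇒  α' = 22.37302°
a' = a·cos α / cos α' = 254.3010·cos 22.684°/cos 22.37302° = 253.729127
action lengths: √(r_a1²−r_b1²) = 77.195765, √(r_a2²−r_b2²) = 40.867493
base pitch p_b = π·m·cos α = 13.281281
CR = (77.195765 + 40.867493 − 253.729127·sin 22.37302°)/13.281281 = 1.617695
contact ratio ≈ 1.6177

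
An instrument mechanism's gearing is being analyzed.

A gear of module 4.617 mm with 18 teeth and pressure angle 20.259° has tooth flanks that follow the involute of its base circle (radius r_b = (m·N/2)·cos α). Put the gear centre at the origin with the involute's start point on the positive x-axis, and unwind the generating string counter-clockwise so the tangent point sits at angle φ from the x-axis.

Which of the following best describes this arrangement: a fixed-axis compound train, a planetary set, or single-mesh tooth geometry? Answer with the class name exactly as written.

recognized (one wheel, involute flank): single-mesh tooth geometry, m = 4.617, N = 18
classification: single-mesh tooth geometry

single-mesh tooth geometry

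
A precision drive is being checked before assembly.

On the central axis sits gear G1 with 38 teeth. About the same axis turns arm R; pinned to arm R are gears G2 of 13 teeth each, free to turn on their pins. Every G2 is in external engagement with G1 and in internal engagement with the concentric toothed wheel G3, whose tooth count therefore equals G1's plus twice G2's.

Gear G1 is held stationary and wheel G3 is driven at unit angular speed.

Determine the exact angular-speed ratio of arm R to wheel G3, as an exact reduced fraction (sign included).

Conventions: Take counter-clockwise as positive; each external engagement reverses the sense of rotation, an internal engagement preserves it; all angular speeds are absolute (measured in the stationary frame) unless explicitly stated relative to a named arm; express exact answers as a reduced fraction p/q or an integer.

topology: planetary set — G1 38T / G2 13T / G3 64T, arm = carrier (Willis)
ring teeth: 38 + 2·13 = 64
38(ω_sun−ω_arm) = −64(ω_ring−ω_arm),  ω_sun = 0, ω_ring = 1
38(0−ω_arm) = −64(1−ω_arm)  ⇒  102·ω_arm = 64  ⇒  ω_arm = 32/51
ω_out/ω_in = 32/51

32/51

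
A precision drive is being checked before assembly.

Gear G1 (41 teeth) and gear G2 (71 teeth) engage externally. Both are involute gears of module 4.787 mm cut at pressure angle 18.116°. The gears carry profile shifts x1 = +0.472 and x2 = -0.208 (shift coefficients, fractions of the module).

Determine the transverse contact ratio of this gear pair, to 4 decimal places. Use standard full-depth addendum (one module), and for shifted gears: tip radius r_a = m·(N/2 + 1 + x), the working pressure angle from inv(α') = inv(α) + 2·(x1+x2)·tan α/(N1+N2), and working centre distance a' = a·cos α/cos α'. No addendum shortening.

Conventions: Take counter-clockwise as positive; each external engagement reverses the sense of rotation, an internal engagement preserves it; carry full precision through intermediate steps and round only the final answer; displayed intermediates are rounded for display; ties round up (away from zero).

1.7741

single-mesh involute tooth geometry (41T engaging 71T at module 4.787)
base radii: r_b1 = 93.268918, r_b2 = 161.514468
tip radii: r_a1 = 105.179964, r_a2 = 173.729804
inv(α') = inv(18.116°) + 2·(+0.472-0.208)·tan α/(41+71) = 0.01251797  ⇒  α' = 18.90424°
a' = a·cos α / cos α' = 268.0720·cos 18.116°/cos 18.90424° = 269.309569
action lengths: √(r_a1²−r_b1²) = 48.618245, √(r_a2²−r_b2²) = 63.993136
base pitch p_b = π·m·cos α = 14.293315
CR = (48.618245 + 63.993136 − 269.309569·sin 18.90424°)/14.293315 = 1.774149
contact ratio ≈ 1.7741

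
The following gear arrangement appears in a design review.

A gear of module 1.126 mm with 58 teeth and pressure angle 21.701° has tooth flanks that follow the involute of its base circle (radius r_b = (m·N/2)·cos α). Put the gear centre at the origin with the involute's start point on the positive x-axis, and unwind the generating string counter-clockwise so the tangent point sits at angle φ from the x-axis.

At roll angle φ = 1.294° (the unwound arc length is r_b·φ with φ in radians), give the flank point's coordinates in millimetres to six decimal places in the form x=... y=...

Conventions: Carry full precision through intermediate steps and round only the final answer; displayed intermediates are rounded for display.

x=30.347421 y=0.000116

recognized (one wheel, involute flank): single-mesh tooth geometry, m = 1.126, N = 58
pitch radius r_p = m·N/2 = 1.126·58/2 = 32.654000
base radius r_b = r_p·cos α = 32.654000·cos 21.701° = 30.339684
roll angle φ = 1.294° = 0.02258456 rad
x = r_b·(cos φ + φ·sin φ) = 30.347421
y = r_b·(sin φ − φ·cos φ) = 0.000116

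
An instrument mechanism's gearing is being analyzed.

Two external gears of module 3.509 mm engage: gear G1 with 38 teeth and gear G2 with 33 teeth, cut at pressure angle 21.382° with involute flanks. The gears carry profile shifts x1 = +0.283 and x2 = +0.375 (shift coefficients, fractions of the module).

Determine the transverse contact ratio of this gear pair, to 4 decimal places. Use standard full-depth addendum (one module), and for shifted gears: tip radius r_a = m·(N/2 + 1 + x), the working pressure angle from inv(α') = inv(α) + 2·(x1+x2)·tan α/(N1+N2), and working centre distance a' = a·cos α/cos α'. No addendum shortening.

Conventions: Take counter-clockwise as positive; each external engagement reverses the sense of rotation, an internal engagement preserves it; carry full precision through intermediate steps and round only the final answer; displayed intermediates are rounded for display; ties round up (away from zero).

1.5337

single-mesh involute tooth geometry (38T engaging 33T at module 3.509)
base radii: r_b1 = 62.082062, r_b2 = 53.913369
tip radii: r_a1 = 71.173047, r_a2 = 62.723375
inv(α') = inv(21.382°) + 2·(+0.283+0.375)·tan α/(38+33) = 0.02560420  ⇒  α' = 23.78232°
a' = a·cos α / cos α' = 124.5695·cos 21.382°/cos 23.78232° = 126.759302
action lengths: √(r_a1²−r_b1²) = 34.805463, √(r_a2²−r_b2²) = 32.055739
base pitch p_b = π·m·cos α = 10.265082
CR = (34.805463 + 32.055739 − 126.759302·sin 23.78232°)/10.265082 = 1.533731
contact ratio ≈ 1.5337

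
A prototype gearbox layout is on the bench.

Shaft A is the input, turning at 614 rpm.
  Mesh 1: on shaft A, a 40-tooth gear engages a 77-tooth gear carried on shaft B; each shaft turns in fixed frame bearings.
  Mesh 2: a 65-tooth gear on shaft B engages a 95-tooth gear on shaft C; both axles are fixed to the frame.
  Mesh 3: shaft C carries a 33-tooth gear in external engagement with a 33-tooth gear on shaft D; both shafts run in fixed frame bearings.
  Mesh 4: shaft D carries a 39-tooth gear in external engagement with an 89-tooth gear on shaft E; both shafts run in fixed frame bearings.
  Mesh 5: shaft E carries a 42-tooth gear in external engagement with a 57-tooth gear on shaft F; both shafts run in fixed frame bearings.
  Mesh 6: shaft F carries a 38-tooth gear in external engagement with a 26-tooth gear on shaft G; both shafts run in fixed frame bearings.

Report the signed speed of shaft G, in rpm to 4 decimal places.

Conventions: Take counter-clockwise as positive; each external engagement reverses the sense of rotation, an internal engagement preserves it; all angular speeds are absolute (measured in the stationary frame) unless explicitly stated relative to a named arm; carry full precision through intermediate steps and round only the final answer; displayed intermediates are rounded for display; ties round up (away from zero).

recognized (7 fixed axles, 6 meshes): fixed-axis compound train
mesh 1 [40T→77T]: ω = 614.0000×40/77 = 318.9610 rpm, sense flips to −
mesh 2 [65T→95T]: ω = 318.9610×65/95 = 218.2365 rpm, sense flips to +
mesh 3 [33T→33T]: ω = 218.2365×33/33 = 218.2365 rpm, sense flips to −
mesh 4 [39T→89T]: ω = 218.2365×39/89 = 95.6317 rpm, sense flips to +
mesh 5 [42T→57T]: ω = 95.6317×42/57 = 70.4655 rpm, sense flips to −
mesh 6 [38T→26T]: ω = 70.4655×38/26 = 102.9880 rpm, sense flips to +
signed output speed = +102.9880 rpm

+102.9880 rpm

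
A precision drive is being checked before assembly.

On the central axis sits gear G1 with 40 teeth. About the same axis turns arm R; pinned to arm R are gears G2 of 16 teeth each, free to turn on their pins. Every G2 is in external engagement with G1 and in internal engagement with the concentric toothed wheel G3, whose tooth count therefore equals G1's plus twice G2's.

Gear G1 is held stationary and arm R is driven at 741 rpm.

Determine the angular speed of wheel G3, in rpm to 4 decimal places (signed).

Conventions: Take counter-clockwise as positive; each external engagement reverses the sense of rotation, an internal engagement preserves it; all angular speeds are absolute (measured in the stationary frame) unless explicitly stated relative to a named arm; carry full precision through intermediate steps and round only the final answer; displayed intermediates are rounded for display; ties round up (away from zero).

recognized (axles ride arm R): planetary set, 40/16/72 teeth
normalise by the input: solve with ω_arm = 1, then scale by 741 rpm
ring teeth: 40 + 2·16 = 72
40(ω_sun−ω_arm) = −72(ω_ring−ω_arm),  ω_sun = 0, ω_arm = 1
ω_ring = 1 − (40/72)(0−1) = 14/9
scale: ω_ring = 14/9 × 741 rpm = +1152.6667 rpm

+1152.6667 rpm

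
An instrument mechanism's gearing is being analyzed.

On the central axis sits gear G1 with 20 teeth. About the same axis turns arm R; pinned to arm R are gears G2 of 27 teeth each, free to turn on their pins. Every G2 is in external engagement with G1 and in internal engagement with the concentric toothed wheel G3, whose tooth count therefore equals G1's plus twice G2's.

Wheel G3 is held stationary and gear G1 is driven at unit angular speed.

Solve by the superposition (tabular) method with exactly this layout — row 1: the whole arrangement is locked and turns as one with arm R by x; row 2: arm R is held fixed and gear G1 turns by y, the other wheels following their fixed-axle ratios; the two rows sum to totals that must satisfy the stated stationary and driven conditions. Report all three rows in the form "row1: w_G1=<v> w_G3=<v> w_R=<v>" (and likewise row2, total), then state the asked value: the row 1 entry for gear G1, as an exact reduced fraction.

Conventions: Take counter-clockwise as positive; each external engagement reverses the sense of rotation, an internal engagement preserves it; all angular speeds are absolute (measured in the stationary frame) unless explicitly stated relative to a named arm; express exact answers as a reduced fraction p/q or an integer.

row1: w_G1=10/47 w_G3=10/47 w_R=10/47
row2: w_G1=37/47 w_G3=-10/47 w_R=0
total: w_G1=1 w_G3=0 w_R=10/47
asked value: 10/47

planetary set (20T centre, 27T on arm, 74T internal) — Willis relation
row 1: whole set turns with the arm by x
row 2: sun turns y, ring = −(20/74)·y, arm 0
boundary: total ω_ring = x − (20/74)·y = 0 and total ω_sun = x + y = 1  ⇒  y = 37/47, x = 10/47
row 2 ring = −(20/74)·37/47 = -10/47
totals (row 1 + row 2): sun 10/47 + 37/47 = 1, ring 10/47 + (-10/47) = 0, arm 10/47 + 0 = 10/47
asked cell (row1, sun) = 10/47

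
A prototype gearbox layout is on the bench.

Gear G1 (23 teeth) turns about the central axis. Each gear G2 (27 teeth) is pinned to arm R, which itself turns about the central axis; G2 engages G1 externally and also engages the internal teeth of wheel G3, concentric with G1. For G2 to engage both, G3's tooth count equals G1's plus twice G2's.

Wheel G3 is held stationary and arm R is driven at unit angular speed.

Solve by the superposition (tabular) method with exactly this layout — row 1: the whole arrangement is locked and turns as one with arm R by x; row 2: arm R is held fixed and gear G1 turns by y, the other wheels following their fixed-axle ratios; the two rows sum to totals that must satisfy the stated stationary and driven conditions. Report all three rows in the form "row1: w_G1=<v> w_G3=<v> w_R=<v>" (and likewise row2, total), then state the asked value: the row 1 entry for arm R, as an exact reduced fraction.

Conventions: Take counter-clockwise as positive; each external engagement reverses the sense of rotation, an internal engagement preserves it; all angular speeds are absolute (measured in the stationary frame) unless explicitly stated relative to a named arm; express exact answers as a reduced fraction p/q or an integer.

row1: w_G1=1 w_G3=1 w_R=1
row2: w_G1=77/23 w_G3=-1 w_R=0
total: w_G1=100/23 w_G3=0 w_R=1
asked value: 1

topology: planetary set — G1 23T / G2 27T / G3 77T, arm = carrier (Willis)
row 1 (train locked, turned with arm): all members turn x
row 2: sun turns y, ring = −(23/77)·y, arm 0
boundary: total ω_ring = x − (23/77)·y = 0 and total ω_arm = x = 1  ⇒  y = 77/23, x = 1
row 2 ring = −(23/77)·77/23 = -1
totals (row 1 + row 2): sun 1 + 77/23 = 100/23, ring 1 + (-1) = 0, arm 1 + 0 = 1
asked cell (row1, arm) = 1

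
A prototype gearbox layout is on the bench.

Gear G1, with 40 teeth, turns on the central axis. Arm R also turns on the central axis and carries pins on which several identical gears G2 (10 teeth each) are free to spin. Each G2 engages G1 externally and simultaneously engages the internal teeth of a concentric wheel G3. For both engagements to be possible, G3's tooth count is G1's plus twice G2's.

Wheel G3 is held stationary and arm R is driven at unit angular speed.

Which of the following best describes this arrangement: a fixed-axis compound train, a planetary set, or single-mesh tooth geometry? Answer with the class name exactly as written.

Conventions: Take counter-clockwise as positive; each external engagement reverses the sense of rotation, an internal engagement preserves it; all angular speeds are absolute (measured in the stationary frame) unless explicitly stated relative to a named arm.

class = planetary set [G3 = 40+2·10 = 60; Willis about the carrier]
classification: planetary set

planetary set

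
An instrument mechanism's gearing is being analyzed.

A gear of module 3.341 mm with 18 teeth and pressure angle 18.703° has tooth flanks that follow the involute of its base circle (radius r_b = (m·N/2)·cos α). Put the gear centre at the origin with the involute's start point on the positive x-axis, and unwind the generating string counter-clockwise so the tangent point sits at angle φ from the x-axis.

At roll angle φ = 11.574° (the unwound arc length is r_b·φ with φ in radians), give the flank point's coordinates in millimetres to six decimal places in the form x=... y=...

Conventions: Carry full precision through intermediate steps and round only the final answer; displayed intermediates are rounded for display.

topology: single-mesh involute geometry — m = 3.341, N = 18
pitch radius r_p = m·N/2 = 3.341·18/2 = 30.069000
base radius r_b = r_p·cos α = 30.069000·cos 18.703° = 28.481161
roll angle φ = 11.574° = 0.20200441 rad
x = r_b·(cos φ + φ·sin φ) = 29.056344
y = r_b·(sin φ − φ·cos φ) = 0.077937

x=29.056344 y=0.077937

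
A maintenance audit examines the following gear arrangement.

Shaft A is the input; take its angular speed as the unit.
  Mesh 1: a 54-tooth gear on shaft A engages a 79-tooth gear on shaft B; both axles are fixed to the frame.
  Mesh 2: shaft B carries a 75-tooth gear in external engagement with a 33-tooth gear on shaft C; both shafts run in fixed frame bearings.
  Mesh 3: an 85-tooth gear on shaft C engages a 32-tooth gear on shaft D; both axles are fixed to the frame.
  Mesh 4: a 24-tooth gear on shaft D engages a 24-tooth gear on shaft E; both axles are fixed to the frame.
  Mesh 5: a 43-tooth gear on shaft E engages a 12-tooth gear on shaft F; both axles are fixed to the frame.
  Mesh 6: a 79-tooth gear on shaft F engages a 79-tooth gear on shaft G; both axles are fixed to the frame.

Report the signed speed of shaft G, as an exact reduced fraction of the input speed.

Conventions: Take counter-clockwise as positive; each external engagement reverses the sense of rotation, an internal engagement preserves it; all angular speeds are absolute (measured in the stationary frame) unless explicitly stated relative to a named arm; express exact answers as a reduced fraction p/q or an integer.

822375/55616

6-mesh fixed-axis compound train (all bearings frame-fixed)
mesh 1 [54T→79T]: |ω|/ω_in = 1×54/79 = 54/79, sense flips to −
mesh 2 [75T→33T]: |ω|/ω_in = (54/79)×75/33 = 1350/869, sense flips to +
mesh 3 [85T→32T]: |ω|/ω_in = (1350/869)×85/32 = 57375/13904, sense flips to −
mesh 4 [24T→24T]: |ω|/ω_in = (57375/13904)×24/24 = 57375/13904, sense flips to +
mesh 5 [43T→12T]: |ω|/ω_in = (57375/13904)×43/12 = 822375/55616, sense flips to −
mesh 6 [79T→79T]: |ω|/ω_in = (822375/55616)×79/79 = 822375/55616, sense flips to +
signed output speed (× input speed) = 822375/55616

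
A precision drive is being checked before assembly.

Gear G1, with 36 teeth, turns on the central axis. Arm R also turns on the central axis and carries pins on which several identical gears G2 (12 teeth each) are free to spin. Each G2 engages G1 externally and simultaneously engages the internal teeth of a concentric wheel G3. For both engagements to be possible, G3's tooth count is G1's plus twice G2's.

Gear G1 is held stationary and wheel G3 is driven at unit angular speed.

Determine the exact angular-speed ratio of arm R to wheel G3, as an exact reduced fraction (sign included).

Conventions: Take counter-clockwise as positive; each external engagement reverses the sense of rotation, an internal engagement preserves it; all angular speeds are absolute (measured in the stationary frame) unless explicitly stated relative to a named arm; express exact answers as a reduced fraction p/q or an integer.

topology: planetary set — G1 36T / G2 12T / G3 60T, arm = carrier (Willis)
ring teeth: 36 + 2·12 = 60
36(ω_sun−ω_arm) = −60(ω_ring−ω_arm),  ω_sun = 0, ω_ring = 1
36(0−ω_arm) = −60(1−ω_arm)  ⇒  96·ω_arm = 60  ⇒  ω_arm = 5/8
ω_out/ω_in = 5/8

5/8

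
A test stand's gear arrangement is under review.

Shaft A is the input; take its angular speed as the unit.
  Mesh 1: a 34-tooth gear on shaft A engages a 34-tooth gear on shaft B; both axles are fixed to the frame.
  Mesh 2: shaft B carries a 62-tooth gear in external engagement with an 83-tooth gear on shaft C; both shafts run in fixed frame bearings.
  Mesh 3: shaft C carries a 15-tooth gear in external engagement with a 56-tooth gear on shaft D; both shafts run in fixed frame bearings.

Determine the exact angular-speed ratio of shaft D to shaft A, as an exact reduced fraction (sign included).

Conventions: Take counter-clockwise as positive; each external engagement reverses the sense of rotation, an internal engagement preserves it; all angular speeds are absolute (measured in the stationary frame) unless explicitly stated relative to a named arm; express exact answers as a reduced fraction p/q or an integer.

class = fixed-axis compound train [3 meshes; 3 ratios multiply, 3 sense flips]
mesh 1 [34T→34T]: running ratio 1, sense −
mesh 2 [62T→83T]: running ratio 62/83, sense +
mesh 3 [15T→56T]: running ratio 465/2324, sense −
ω_out/ω_in = -465/2324

-465/2324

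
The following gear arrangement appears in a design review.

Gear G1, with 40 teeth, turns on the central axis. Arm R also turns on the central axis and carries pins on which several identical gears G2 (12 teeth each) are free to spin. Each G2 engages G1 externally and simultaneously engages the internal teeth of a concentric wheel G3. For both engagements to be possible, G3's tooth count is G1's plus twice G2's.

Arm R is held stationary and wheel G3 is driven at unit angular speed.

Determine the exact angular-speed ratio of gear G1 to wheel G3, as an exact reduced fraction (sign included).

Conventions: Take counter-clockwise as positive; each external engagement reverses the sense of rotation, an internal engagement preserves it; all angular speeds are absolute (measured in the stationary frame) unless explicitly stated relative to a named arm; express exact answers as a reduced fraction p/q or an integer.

-8/5

class = planetary set [G3 = 40+2·12 = 64; Willis about the carrier]
ring teeth: 40 + 2·12 = 64
40(ω_sun−ω_arm) = −64(ω_ring−ω_arm),  ω_arm = 0, ω_ring = 1
ω_sun = 0 − (64/40)(1−0) = -8/5
ω_out/ω_in = -8/5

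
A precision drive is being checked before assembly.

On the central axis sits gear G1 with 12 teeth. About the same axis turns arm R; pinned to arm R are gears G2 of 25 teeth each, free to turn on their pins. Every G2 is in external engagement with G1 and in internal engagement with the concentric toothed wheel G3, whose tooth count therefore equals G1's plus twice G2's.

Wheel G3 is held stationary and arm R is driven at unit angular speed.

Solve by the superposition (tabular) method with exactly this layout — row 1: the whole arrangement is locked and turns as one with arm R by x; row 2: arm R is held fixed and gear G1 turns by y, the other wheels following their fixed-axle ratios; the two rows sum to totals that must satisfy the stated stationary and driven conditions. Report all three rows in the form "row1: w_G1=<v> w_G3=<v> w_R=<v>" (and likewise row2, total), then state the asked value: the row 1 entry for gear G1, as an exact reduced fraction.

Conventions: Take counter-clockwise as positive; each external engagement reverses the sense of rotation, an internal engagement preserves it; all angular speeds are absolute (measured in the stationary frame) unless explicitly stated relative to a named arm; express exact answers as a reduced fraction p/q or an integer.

row1: w_G1=1 w_G3=1 w_R=1
row2: w_G1=31/6 w_G3=-1 w_R=0
total: w_G1=37/6 w_G3=0 w_R=1
asked value: 1

topology: planetary set — G1 12T / G2 25T / G3 62T, arm = carrier (Willis)
row 1 (train locked, turned with arm): all members turn x
row 2 (arm held, sun turns y): ω_ring = −(12/62)·y, ω_arm = 0
boundary: total ω_ring = x − (12/62)·y = 0 and total ω_arm = x = 1  ⇒  y = 31/6, x = 1
row 2 ring = −(12/62)·31/6 = -1
totals (row 1 + row 2): sun 1 + 31/6 = 37/6, ring 1 + (-1) = 0, arm 1 + 0 = 1
asked cell (row1, sun) = 1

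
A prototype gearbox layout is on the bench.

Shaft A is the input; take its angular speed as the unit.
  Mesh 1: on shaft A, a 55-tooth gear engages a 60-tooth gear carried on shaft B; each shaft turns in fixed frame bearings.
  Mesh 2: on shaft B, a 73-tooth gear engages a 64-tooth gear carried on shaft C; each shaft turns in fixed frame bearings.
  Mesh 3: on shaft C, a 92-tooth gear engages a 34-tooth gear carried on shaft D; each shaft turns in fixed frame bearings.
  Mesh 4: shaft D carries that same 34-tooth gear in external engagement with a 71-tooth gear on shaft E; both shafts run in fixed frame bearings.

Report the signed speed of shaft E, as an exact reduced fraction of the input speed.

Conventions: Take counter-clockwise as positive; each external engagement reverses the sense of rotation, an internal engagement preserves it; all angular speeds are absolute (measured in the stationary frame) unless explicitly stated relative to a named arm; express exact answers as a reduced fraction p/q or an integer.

18469/13632

4-mesh fixed-axis compound train (all bearings frame-fixed)
mesh 1 [55T→60T]: |ω|/ω_in = 1×55/60 = 11/12, sense flips to −
mesh 2 [73T→64T]: |ω|/ω_in = (11/12)×73/64 = 803/768, sense flips to +
mesh 3 [92T→34T]: |ω|/ω_in = (803/768)×92/34 = 18469/6528, sense flips to −
mesh 4 [34T→71T]: |ω|/ω_in = (18469/6528)×34/71 = 18469/13632, sense flips to +
signed output speed (× input speed) = 18469/13632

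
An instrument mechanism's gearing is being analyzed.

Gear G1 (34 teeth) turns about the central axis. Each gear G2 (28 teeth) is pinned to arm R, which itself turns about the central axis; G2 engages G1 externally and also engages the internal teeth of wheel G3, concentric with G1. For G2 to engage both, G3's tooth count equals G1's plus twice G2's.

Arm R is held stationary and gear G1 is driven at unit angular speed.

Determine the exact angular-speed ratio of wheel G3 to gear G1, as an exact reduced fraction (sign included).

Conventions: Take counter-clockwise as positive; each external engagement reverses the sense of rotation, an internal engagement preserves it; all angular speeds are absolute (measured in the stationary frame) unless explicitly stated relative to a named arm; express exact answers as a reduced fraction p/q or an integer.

-17/45

planetary set (34T centre, 28T on arm, 90T internal) — Willis relation
ring teeth: 34 + 2·28 = 90
34(ω_sun−ω_arm) = −90(ω_ring−ω_arm),  ω_arm = 0, ω_sun = 1
ω_ring = 0 − (34/90)(1−0) = -17/45
ω_out/ω_in = -17/45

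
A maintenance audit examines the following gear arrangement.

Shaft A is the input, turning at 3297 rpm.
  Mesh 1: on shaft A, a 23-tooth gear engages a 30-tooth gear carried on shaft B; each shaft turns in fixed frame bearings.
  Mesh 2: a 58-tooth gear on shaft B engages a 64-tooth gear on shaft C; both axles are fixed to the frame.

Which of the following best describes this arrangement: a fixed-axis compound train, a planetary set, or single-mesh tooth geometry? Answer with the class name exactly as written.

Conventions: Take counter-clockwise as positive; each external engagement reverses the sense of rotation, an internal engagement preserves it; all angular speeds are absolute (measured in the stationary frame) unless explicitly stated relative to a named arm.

fixed-axis compound train

recognized (3 fixed axles, 2 meshes): fixed-axis compound train
classification: fixed-axis compound train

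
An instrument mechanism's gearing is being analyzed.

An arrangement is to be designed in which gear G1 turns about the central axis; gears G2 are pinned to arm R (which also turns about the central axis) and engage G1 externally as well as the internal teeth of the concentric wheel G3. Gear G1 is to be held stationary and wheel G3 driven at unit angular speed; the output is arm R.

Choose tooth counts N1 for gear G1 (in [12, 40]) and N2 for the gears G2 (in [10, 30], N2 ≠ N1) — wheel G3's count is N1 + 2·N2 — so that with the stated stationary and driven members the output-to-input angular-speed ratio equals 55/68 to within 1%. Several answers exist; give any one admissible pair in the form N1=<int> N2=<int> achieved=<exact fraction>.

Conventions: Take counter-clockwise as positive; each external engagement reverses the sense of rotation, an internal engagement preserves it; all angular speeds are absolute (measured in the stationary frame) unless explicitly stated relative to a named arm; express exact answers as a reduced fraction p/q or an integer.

N1=13 N2=21 achieved=55/68

topology: planetary set — design target 55/68, arm = carrier (Willis)
Willis with ω_sun = 0: ω_arm/ω_ring = N3/(N1+N3); set equal to 55/68  ⇒  N3/N1 = (55/68)/(1 − 55/68) = 55/13
N3 = N1 + 2·N2  ⇒  N2/N1 = (N3/N1 − 1)/2 = (55/13 − 1)/2 = 21/13
smallest multiple with N1 ≥ 12 and N2 ≥ 10: k = 1  ⇒  N1 = 1·13 = 13, N2 = 1·21 = 21 (N1 ≤ 40, N2 ≤ 30, N2 ≠ N1 ✓), N3 = 13 + 2·21 = 55
check: N3/(N1+N3) with N1 = 13, N3 = 55 gives 55/68; |achieved − target| = 0 ≤ 11/1360 ✓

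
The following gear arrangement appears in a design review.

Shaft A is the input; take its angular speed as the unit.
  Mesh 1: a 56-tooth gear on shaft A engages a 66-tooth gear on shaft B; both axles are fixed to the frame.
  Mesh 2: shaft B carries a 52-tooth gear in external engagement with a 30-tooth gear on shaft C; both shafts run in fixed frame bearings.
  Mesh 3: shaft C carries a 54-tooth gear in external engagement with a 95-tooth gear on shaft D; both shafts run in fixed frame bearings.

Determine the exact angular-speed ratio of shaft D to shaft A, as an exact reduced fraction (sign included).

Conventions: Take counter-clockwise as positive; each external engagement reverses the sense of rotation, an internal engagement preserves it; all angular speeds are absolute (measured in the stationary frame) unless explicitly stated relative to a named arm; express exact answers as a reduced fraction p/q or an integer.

-4368/5225

class = fixed-axis compound train [3 meshes; 3 ratios multiply, 3 sense flips]
mesh 1 [56T→66T]: running ratio 28/33, sense −
mesh 2 [52T→30T]: running ratio 728/495, sense +
mesh 3 [54T→95T]: running ratio 4368/5225, sense −
ω_out/ω_in = -4368/5225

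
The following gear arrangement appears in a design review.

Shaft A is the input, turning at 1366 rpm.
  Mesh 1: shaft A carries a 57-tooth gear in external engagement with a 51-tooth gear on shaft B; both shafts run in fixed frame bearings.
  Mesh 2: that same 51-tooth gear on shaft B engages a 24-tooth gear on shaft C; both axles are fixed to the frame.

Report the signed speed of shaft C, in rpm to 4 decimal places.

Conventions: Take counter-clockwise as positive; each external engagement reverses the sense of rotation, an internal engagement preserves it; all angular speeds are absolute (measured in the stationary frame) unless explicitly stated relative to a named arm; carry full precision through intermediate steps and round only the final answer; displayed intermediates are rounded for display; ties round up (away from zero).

2-mesh fixed-axis compound train (all bearings frame-fixed)
mesh 1 [57T→51T]: ω = 1366.0000×57/51 = 1526.7059 rpm, sense flips to −
mesh 2 [51T→24T]: ω = 1526.7059×51/24 = 3244.2500 rpm, sense flips to +
signed output speed = +3244.2500 rpm

+3244.2500 rpm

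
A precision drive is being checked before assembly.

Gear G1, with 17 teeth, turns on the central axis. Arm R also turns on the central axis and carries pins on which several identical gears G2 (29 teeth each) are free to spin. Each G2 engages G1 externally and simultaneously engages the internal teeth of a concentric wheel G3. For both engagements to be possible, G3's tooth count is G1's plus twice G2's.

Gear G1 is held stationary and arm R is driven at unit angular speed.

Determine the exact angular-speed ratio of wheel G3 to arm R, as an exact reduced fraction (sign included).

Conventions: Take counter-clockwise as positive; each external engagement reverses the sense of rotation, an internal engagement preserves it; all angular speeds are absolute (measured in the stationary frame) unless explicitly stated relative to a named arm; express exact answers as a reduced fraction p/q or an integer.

recognized (axles ride arm R): planetary set, 17/29/75 teeth
ring teeth: 17 + 2·29 = 75
17(ω_sun−ω_arm) = −75(ω_ring−ω_arm),  ω_sun = 0, ω_arm = 1
ω_ring = 1 − (17/75)(0−1) = 92/75
ω_out/ω_in = 92/75

92/75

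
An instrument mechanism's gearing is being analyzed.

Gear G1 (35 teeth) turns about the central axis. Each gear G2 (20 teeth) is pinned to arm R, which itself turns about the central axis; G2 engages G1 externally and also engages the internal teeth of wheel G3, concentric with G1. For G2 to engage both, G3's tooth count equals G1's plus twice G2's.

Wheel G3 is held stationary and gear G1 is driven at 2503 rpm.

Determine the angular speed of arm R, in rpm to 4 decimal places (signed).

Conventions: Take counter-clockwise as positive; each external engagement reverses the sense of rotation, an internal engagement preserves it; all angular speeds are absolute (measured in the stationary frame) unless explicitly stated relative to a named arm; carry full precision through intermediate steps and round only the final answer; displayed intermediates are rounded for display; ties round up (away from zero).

planetary set (35T centre, 20T on arm, 75T internal) — Willis relation
normalise by the input: solve with ω_sun = 1, then scale by 2503 rpm
ring teeth: 35 + 2·20 = 75
35(ω_sun−ω_arm) = −75(ω_ring−ω_arm),  ω_ring = 0, ω_sun = 1
35(1−ω_arm) = −75(0−ω_arm)  ⇒  110·ω_arm = 35  ⇒  ω_arm = 7/22
scale: ω_arm = 7/22 × 2503 rpm = +796.4091 rpm

+796.4091 rpm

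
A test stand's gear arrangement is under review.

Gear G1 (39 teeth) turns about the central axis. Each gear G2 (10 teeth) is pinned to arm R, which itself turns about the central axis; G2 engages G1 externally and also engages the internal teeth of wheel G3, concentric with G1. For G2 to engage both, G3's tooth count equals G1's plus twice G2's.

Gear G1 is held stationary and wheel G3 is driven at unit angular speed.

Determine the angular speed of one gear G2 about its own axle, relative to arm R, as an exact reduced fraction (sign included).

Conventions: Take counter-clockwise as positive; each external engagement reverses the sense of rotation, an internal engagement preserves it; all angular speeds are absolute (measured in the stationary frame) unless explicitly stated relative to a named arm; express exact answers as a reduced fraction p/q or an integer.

2301/980

class = planetary set [G3 = 39+2·10 = 59; Willis about the carrier]
ring teeth: 39 + 2·10 = 59
39(ω_sun−ω_arm) = −59(ω_ring−ω_arm),  ω_sun = 0, ω_ring = 1
39(0−ω_arm) = −59(1−ω_arm)  ⇒  98·ω_arm = 59  ⇒  ω_arm = 59/98
sun–planet mesh: 39·(0−59/98) = −10·(ω_p−ω_arm)  ⇒  ω_p−ω_arm = 2301/980
exact speed ratio = 2301/980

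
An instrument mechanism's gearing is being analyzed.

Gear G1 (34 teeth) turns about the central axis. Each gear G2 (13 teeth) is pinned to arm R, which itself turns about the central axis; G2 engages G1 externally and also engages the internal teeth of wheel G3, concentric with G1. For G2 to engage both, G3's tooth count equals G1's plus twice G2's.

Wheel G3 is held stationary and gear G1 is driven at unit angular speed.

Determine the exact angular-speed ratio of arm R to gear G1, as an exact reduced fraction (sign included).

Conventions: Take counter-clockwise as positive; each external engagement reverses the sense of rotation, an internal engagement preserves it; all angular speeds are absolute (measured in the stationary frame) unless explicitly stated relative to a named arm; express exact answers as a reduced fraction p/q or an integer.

17/47

planetary set (34T centre, 13T on arm, 60T internal) — Willis relation
ring teeth: 34 + 2·13 = 60
34(ω_sun−ω_arm) = −60(ω_ring−ω_arm),  ω_ring = 0, ω_sun = 1
34(1−ω_arm) = −60(0−ω_arm)  ⇒  94·ω_arm = 34  ⇒  ω_arm = 17/47
ω_out/ω_in = 17/47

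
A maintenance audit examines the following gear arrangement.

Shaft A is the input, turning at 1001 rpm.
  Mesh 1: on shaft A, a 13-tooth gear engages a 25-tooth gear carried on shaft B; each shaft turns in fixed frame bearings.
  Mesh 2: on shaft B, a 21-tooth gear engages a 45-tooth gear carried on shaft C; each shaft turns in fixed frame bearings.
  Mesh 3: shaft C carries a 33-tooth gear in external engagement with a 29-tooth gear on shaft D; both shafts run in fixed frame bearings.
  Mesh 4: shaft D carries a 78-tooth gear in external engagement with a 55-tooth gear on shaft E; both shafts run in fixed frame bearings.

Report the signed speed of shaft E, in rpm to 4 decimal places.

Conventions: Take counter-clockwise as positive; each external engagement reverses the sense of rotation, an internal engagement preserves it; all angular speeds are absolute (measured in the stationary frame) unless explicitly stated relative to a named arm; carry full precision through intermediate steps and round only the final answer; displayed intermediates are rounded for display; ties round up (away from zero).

recognized (5 fixed axles, 4 meshes): fixed-axis compound train
mesh 1 [13T→25T]: ω = 1001.0000×13/25 = 520.5200 rpm, sense flips to −
mesh 2 [21T→45T]: ω = 520.5200×21/45 = 242.9093 rpm, sense flips to +
mesh 3 [33T→29T]: ω = 242.9093×33/29 = 276.4141 rpm, sense flips to −
mesh 4 [78T→55T]: ω = 276.4141×78/55 = 392.0054 rpm, sense flips to +
signed output speed = +392.0054 rpm

+392.0054 rpm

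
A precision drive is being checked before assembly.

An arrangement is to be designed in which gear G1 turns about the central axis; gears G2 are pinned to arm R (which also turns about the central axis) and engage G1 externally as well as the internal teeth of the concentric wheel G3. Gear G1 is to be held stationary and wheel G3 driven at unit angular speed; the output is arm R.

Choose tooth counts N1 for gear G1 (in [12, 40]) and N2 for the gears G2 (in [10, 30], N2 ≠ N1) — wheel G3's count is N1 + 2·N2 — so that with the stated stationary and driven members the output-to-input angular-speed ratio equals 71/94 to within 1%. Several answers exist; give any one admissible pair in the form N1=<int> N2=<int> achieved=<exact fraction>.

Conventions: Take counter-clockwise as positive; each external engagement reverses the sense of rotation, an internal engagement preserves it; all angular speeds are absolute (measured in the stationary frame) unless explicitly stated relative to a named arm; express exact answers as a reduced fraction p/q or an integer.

topology: planetary set — design target 71/94, arm = carrier (Willis)
Willis with ω_sun = 0: ω_arm/ω_ring = N3/(N1+N3); set equal to 71/94  ⇒  N3/N1 = (71/94)/(1 − 71/94) = 71/23
N3 = N1 + 2·N2  ⇒  N2/N1 = (N3/N1 − 1)/2 = (71/23 − 1)/2 = 24/23
smallest multiple with N1 ≥ 12 and N2 ≥ 10: k = 1  ⇒  N1 = 1·23 = 23, N2 = 1·24 = 24 (N1 ≤ 40, N2 ≤ 30, N2 ≠ N1 ✓), N3 = 23 + 2·24 = 71
check: N3/(N1+N3) with N1 = 23, N3 = 71 gives 71/94; |achieved − target| = 0 ≤ 71/9400 ✓

N1=23 N2=24 achieved=71/94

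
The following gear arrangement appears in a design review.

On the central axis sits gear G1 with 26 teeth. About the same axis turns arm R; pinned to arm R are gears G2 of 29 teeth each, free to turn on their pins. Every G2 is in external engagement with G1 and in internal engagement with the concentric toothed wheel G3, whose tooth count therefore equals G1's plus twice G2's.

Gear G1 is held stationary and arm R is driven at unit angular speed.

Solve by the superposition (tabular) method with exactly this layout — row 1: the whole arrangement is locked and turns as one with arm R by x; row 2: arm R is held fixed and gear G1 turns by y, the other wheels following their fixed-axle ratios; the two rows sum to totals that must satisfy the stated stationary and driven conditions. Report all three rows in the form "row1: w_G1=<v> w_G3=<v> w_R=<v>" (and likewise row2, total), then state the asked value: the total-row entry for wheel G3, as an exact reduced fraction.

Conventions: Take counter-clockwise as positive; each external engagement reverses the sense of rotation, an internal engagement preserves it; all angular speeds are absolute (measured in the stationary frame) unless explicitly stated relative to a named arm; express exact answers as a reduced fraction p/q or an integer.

row1: w_G1=1 w_G3=1 w_R=1
row2: w_G1=-1 w_G3=13/42 w_R=0
total: w_G1=0 w_G3=55/42 w_R=1
asked value: 55/42

planetary set (26T centre, 29T on arm, 84T internal) — Willis relation
row 1: whole set turns with the arm by x
row 2 (arm held, sun turns y): ω_ring = −(26/84)·y, ω_arm = 0
boundary: total ω_sun = x + y = 0 and total ω_arm = x = 1  ⇒  y = -1, x = 1
row 2 ring = −(26/84)·(-1) = 13/42
totals (row 1 + row 2): sun 1 + (-1) = 0, ring 1 + 13/42 = 55/42, arm 1 + 0 = 1
asked cell (total, ring) = 55/42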